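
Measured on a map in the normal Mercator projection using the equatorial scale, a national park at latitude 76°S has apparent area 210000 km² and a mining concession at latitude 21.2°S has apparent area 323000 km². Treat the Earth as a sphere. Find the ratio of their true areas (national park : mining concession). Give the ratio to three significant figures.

0.0438

On Mercator the areal scale is sec²φ, so true area = apparent × cos²φ.
True area of national park: 210000 × cos²(76°) = 210000 × 0.05853 = 12290 km².
True area of mining concession: 323000 × cos²(21.2°) = 323000 × 0.8692 = 280800 km².
Ratio = 12290 / 280800 ≈ 0.0438.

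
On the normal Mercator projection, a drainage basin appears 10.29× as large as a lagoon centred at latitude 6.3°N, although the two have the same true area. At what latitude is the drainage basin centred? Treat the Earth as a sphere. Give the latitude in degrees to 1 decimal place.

On Mercator, (apparent₁)/(apparent₂) = sec²φ₁ / sec²φ₂ when true areas are equal.
cos²φ₂ / cos²φ₁ = 10.29  ⇒  cos φ₁ = cos 6.3° / √10.29 = 0.9940/3.208 = 0.3099.
φ₁ = arccos(0.3099) ≈ 71.9°.

71.9°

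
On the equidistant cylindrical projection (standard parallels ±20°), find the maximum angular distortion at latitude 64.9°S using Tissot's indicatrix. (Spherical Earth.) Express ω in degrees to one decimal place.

With standard parallel φ₀ = 20°, the equirectangular projection gives x = Rλ cos φ₀, y = Rφ, so h = 1 and k = cos 20° / cos φ.
At 64.9°: h = 1.000, k = 2.215; principal scales a = 2.215, b = 1.000.
sin(ω/2) = (a − b)/(a + b) = 1.215/3.215 = 0.3780, so ω = 2 arcsin(0.3780) ≈ 44.4°.

44.4°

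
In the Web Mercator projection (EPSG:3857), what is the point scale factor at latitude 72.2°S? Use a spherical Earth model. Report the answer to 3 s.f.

Mercator is conformal, so the point scale is isotropic: h = k = sec φ = 1/cos φ.
k = 1/cos 72.2° = 1/0.3057 = 3.271.

3.27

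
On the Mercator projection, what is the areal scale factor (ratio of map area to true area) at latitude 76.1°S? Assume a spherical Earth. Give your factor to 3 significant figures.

17.3

For Mercator, h = k = sec φ (a conformal cylindrical projection has a single point scale, 1/cos φ).
Areal scale = k² = sec²φ = 1/cos²(76.1°) = 1/0.2402² = 17.33.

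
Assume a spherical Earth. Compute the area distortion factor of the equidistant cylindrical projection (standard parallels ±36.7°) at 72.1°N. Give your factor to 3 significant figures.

The equidistant cylindrical projection with φ₀ = 36.7° has h = 1 (meridians true) and k = cos φ₀ / cos φ along parallels.
Areal scale = h·k = 1 × cos φ₀ / cos φ; at 72.1°, h = 1.000, k = 2.609, so h·k = 2.609.

2.61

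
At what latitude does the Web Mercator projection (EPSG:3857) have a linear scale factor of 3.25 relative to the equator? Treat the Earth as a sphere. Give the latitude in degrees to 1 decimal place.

Mercator scale is k = sec φ = 1/cos φ.
1/cos φ = 3.25  ⇒  cos φ = 0.3077  ⇒  φ = arccos(0.3077) ≈ 72.1°.

72.1°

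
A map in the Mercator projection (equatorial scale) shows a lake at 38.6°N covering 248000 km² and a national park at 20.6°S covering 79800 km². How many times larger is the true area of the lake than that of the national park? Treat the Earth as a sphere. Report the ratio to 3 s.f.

On Mercator the areal scale is sec²φ, so true area = apparent × cos²φ.
True area of lake: 248000 × cos²(38.6°) = 248000 × 0.6108 = 151500 km².
True area of national park: 79800 × cos²(20.6°) = 79800 × 0.8762 = 69920 km².
Ratio = 151500 / 69920 ≈ 2.17.

2.17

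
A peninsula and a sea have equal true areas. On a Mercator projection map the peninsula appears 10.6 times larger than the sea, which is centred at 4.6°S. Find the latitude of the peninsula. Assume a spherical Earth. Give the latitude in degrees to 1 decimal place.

72.2°

Mercator areal scale is sec²φ, so apparent-area ratio = sec²φ₁ / sec²φ₂ = cos²φ₂ / cos²φ₁.
cos²φ₂ / cos²φ₁ = 10.6  ⇒  cos φ₁ = cos 4.6° / √10.6 = 0.9968/3.256 = 0.3062.
φ₁ = arccos(0.3062) ≈ 72.2°.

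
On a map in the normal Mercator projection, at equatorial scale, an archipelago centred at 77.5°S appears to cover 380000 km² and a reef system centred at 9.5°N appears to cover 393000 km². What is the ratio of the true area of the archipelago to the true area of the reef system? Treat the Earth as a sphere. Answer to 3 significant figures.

On Mercator the areal scale is sec²φ, so true area = apparent × cos²φ.
True area of archipelago: 380000 × cos²(77.5°) = 380000 × 0.04685 = 17800 km².
True area of reef system: 393000 × cos²(9.5°) = 393000 × 0.9728 = 382300 km².
Ratio = 17800 / 382300 ≈ 0.0466.

0.0466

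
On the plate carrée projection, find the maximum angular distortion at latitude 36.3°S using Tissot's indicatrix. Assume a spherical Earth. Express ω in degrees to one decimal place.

12.3°

Plate carrée maps x = Rλ, y = Rφ. The meridian scale is h = 1 and the parallel scale is k = 1/cos φ = sec φ.
At 36.3°: h = 1.000, k = 1.241; principal scales a = 1.241, b = 1.000.
sin(ω/2) = (a − b)/(a + b) = 0.2408/2.241 = 0.1075, so ω = 2 arcsin(0.1075) ≈ 12.3°.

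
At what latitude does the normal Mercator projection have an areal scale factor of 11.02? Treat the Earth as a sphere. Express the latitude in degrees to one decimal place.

72.5°

Mercator areal scale is sec²φ.
sec²φ = 11.02  ⇒  cos²φ = 0.09074  ⇒  cos φ = 0.3012.
φ = arccos(0.3012) ≈ 72.5°.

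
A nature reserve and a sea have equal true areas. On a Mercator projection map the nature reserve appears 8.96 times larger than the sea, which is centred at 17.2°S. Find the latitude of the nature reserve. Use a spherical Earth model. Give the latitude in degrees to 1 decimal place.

For equal true areas on Mercator, apparent areas scale as sec²φ, so the ratio is cos²φ₂ / cos²φ₁.
cos²φ₂ / cos²φ₁ = 8.96  ⇒  cos φ₁ = cos 17.2° / √8.96 = 0.9553/2.993 = 0.3191.
φ₁ = arccos(0.3191) ≈ 71.4°.

71.4°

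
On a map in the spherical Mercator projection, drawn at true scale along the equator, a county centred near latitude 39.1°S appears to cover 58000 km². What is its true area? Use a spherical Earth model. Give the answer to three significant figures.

34900 km²

For Mercator, h = k = sec φ (a conformal cylindrical projection has a single point scale, 1/cos φ).
Areal scale = k² = sec²φ = 1/cos²(39.1°) = 1/0.7760² = 1.660.
True area = apparent / (areal scale) = 58000 / 1.660 ≈ 34900 km².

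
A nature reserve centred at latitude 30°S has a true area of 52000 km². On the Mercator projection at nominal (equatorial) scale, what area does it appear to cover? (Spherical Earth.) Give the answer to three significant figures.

69300 km²

For Mercator, h = k = sec φ (a conformal cylindrical projection has a single point scale, 1/cos φ).
Areal scale = k² = sec²φ = 1/cos²(30°) = 1/0.8660² = 1.333.
Apparent area = 52000 × 1.333 ≈ 69300 km².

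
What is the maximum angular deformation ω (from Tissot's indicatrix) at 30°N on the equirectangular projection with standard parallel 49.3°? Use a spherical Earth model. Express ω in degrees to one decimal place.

16.2°

The equidistant cylindrical projection with φ₀ = 49.3° has h = 1 (meridians true) and k = cos φ₀ / cos φ along parallels.
At 30°: h = 1.000, k = 0.7530; principal scales a = 1.000, b = 0.7530.
sin(ω/2) = (a − b)/(a + b) = 0.2470/1.753 = 0.1409, so ω = 2 arcsin(0.1409) ≈ 16.2°.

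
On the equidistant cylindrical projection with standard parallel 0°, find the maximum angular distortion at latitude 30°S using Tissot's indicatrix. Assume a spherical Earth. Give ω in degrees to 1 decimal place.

8.2°

Plate carrée maps x = Rλ, y = Rφ. The meridian scale is h = 1 and the parallel scale is k = 1/cos φ = sec φ.
At 30°: h = 1.000, k = 1.155; principal scales a = 1.155, b = 1.000.
sin(ω/2) = (a − b)/(a + b) = 0.1547/2.155 = 0.07180, so ω = 2 arcsin(0.07180) ≈ 8.2°.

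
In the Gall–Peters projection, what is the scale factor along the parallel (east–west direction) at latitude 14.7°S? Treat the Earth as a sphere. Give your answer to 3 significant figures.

The Gall–Peters projection is cylindrical equal-area with φ₀ = 45°. Cylindrical equal-area (φ₀ = 45°): h = cos φ / cos 45° along meridians, k = cos 45° / cos φ along parallels; h·k = 1.
k = cos 45° / cos 14.7° = 0.7071/0.9673 = 0.7310.

0.731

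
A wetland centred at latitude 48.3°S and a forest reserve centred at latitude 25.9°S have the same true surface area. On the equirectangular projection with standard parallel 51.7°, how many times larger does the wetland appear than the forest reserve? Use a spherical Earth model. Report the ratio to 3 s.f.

In the equirectangular projection with standard parallel φ₀ = 51.7° (x = Rλ cos φ₀, y = Rφ), meridians are true-scale (h = 1) and the parallel scale is k = cos φ₀ / cos φ.
Areal scale at 48.3°: h·k = 1.000 × 0.9317 = 0.9317.
Areal scale at 25.9°: h·k = 1.000 × 0.6890 = 0.6890.
Ratio = 0.9317/0.6890 ≈ 1.35.

1.35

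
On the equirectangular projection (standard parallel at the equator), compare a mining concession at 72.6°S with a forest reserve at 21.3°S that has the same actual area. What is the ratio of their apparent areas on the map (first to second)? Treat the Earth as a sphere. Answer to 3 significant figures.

Plate carrée maps x = Rλ, y = Rφ. The meridian scale is h = 1 and the parallel scale is k = 1/cos φ = sec φ.
Areal scale at 72.6°: h·k = 1.000 × 3.344 = 3.344.
Areal scale at 21.3°: h·k = 1.000 × 1.073 = 1.073.
Ratio = 3.344/1.073 ≈ 3.12.

3.12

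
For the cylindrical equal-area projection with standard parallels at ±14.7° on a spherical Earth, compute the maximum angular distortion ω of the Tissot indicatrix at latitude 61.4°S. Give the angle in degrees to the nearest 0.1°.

74.7°

A cylindrical equal-area projection with standard parallel φ₀ has meridian scale h = cos φ / cos φ₀ and parallel scale k = cos φ₀ / cos φ (so areas are preserved, h·k = 1).
At 61.4°: h = 0.4949, k = 2.021; principal scales a = 2.021, b = 0.4949.
sin(ω/2) = (a − b)/(a + b) = 1.526/2.516 = 0.6065, so ω = 2 arcsin(0.6065) ≈ 74.7°.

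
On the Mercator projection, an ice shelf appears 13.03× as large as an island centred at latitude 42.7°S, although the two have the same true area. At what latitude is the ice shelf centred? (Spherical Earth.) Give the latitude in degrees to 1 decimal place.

Mercator areal scale is sec²φ, so apparent-area ratio = sec²φ₁ / sec²φ₂ = cos²φ₂ / cos²φ₁.
cos²φ₂ / cos²φ₁ = 13.03  ⇒  cos φ₁ = cos 42.7° / √13.03 = 0.7349/3.610 = 0.2036.
φ₁ = arccos(0.2036) ≈ 78.3°.

78.3°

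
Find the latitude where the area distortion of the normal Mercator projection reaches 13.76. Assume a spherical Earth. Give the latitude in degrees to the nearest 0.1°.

74.4°

Mercator areal scale is sec²φ.
sec²φ = 13.76  ⇒  cos²φ = 0.07267  ⇒  cos φ = 0.2696.
φ = arccos(0.2696) ≈ 74.4°.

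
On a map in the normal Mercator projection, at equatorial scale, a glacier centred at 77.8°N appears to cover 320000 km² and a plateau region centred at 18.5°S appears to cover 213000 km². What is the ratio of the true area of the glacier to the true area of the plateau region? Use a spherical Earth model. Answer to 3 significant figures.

Since Mercator area scale is 1/cos²φ, the true area equals the apparent area multiplied by cos²φ.
True area of glacier: 320000 × cos²(77.8°) = 320000 × 0.04466 = 14290 km².
True area of plateau region: 213000 × cos²(18.5°) = 213000 × 0.8993 = 191600 km².
Ratio = 14290 / 191600 ≈ 0.0746.

0.0746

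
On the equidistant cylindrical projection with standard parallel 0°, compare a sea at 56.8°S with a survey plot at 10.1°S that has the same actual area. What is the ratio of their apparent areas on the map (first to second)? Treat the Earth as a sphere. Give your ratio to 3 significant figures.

1.80

In the plate carrée (x = Rλ, y = Rφ), meridians are true-scale (h = 1) and parallels are stretched by k = sec φ.
Areal scale at 56.8°: h·k = 1.000 × 1.826 = 1.826.
Areal scale at 10.1°: h·k = 1.000 × 1.016 = 1.016.
Ratio = 1.826/1.016 ≈ 1.80.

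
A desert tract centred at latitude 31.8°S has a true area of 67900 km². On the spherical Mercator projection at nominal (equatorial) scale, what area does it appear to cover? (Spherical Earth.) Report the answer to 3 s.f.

Mercator is conformal, so the point scale is isotropic: h = k = sec φ = 1/cos φ.
Areal scale = k² = sec²φ = 1/cos²(31.8°) = 1/0.8499² = 1.384.
Apparent area = 67900 × 1.384 ≈ 94000 km².

94000 km²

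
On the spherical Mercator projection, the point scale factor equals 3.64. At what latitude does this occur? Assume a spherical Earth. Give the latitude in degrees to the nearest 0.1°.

Mercator scale is k = sec φ = 1/cos φ.
1/cos φ = 3.64  ⇒  cos φ = 0.2747  ⇒  φ = arccos(0.2747) ≈ 74.1°.

74.1°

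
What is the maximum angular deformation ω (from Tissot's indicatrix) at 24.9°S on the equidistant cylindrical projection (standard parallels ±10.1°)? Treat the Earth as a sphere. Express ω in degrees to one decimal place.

4.7°

With standard parallel φ₀ = 10.1°, the equirectangular projection gives x = Rλ cos φ₀, y = Rφ, so h = 1 and k = cos 10.1° / cos φ.
At 24.9°: h = 1.000, k = 1.085; principal scales a = 1.085, b = 1.000.
sin(ω/2) = (a − b)/(a + b) = 0.08540/2.085 = 0.04095, so ω = 2 arcsin(0.04095) ≈ 4.7°.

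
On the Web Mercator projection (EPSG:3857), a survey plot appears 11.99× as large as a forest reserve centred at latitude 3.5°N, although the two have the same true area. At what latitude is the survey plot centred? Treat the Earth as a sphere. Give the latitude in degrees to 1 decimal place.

On Mercator, (apparent₁)/(apparent₂) = sec²φ₁ / sec²φ₂ when true areas are equal.
cos²φ₂ / cos²φ₁ = 11.99  ⇒  cos φ₁ = cos 3.5° / √11.99 = 0.9981/3.463 = 0.2883.
φ₁ = arccos(0.2883) ≈ 73.2°.

73.2°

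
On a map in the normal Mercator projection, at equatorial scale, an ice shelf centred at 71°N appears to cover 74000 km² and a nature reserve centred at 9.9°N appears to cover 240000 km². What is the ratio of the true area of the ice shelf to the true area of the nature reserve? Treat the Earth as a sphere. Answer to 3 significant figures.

Since Mercator area scale is 1/cos²φ, the true area equals the apparent area multiplied by cos²φ.
True area of ice shelf: 74000 × cos²(71°) = 74000 × 0.1060 = 7844 km².
True area of nature reserve: 240000 × cos²(9.9°) = 240000 × 0.9704 = 232900 km².
Ratio = 7844 / 232900 ≈ 0.0337.

0.0337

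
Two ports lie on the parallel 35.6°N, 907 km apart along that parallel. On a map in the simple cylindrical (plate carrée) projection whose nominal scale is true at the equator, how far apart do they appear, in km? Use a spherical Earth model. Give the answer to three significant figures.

1120 km

Plate carrée maps x = Rλ, y = Rφ. The meridian scale is h = 1 and the parallel scale is k = 1/cos φ = sec φ.
Along the parallel, k = sec 35.6° = 1/0.8131 = 1.230.
Map distance = 907 × 1.230 ≈ 1120 km.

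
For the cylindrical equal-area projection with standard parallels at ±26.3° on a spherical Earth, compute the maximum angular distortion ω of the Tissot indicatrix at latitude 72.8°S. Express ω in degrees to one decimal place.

107.0°

A cylindrical equal-area projection with standard parallel φ₀ has meridian scale h = cos φ / cos φ₀ and parallel scale k = cos φ₀ / cos φ (so areas are preserved, h·k = 1).
At 72.8°: h = 0.3299, k = 3.032; principal scales a = 3.032, b = 0.3299.
sin(ω/2) = (a − b)/(a + b) = 2.702/3.362 = 0.8037, so ω = 2 arcsin(0.8037) ≈ 107.0°.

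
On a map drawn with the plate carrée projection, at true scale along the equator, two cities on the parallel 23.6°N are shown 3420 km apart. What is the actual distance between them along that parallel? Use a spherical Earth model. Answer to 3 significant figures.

In the plate carrée (x = Rλ, y = Rφ), meridians are true-scale (h = 1) and parallels are stretched by k = sec φ.
Along the parallel at 23.6°, map distances are exaggerated by k = sec 23.6° = 1.091.
True distance = 3420 / 1.091 = 3420 × cos 23.6° ≈ 3130 km.

3130 km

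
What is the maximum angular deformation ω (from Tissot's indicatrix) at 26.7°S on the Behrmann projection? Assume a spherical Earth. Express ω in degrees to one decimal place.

3.6°

Behrmann is a cylindrical equal-area projection with standard parallels at ±30°. For cylindrical equal-area with standard parallel φ₀, h = cos φ / cos φ₀ and k = cos φ₀ / cos φ, so h·k = 1.
At 26.7°: h = 1.032, k = 0.9694; principal scales a = 1.032, b = 0.9694.
sin(ω/2) = (a − b)/(a + b) = 0.06219/2.001 = 0.03108, so ω = 2 arcsin(0.03108) ≈ 3.6°.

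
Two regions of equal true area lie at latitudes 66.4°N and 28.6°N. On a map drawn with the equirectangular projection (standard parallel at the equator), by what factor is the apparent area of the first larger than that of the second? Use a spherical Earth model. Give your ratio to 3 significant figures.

2.19

For the equirectangular projection with φ₀ = 0 (plate carrée), h = 1 along meridians and k = sec φ along parallels.
Areal scale at 66.4°: h·k = 1.000 × 2.498 = 2.498.
Areal scale at 28.6°: h·k = 1.000 × 1.139 = 1.139.
Ratio = 2.498/1.139 ≈ 2.19.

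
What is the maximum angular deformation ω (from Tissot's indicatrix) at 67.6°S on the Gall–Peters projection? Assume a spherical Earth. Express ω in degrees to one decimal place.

66.7°

Gall–Peters is a cylindrical equal-area projection with standard parallels at ±45°. A cylindrical equal-area projection with standard parallel φ₀ has meridian scale h = cos φ / cos φ₀ and parallel scale k = cos φ₀ / cos φ (so areas are preserved, h·k = 1).
At 67.6°: h = 0.5389, k = 1.856; principal scales a = 1.856, b = 0.5389.
sin(ω/2) = (a − b)/(a + b) = 1.317/2.394 = 0.5499, so ω = 2 arcsin(0.5499) ≈ 66.7°.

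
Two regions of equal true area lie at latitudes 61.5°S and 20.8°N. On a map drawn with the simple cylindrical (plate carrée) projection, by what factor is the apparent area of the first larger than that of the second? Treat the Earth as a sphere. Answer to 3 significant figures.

In the plate carrée (x = Rλ, y = Rφ), meridians are true-scale (h = 1) and parallels are stretched by k = sec φ.
Areal scale at 61.5°: h·k = 1.000 × 2.096 = 2.096.
Areal scale at 20.8°: h·k = 1.000 × 1.070 = 1.070.
Ratio = 2.096/1.070 ≈ 1.96.

1.96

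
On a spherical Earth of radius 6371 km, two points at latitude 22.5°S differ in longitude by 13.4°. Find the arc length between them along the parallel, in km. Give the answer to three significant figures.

Arc length along a parallel = R cos φ · Δλ (with Δλ in radians).
= 6371 × cos 22.5° × (13.4° × π/180) = 6371 × 0.9239 × 0.2339 ≈ 1380 km.

1380 km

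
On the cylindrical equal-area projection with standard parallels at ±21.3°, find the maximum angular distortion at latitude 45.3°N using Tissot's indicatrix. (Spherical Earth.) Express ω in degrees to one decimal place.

For cylindrical equal-area with standard parallel φ₀, h = cos φ / cos φ₀ and k = cos φ₀ / cos φ, so h·k = 1.
At 45.3°: h = 0.7550, k = 1.325; principal scales a = 1.325, b = 0.7550.
sin(ω/2) = (a − b)/(a + b) = 0.5696/2.080 = 0.2739, so ω = 2 arcsin(0.2739) ≈ 31.8°.

31.8°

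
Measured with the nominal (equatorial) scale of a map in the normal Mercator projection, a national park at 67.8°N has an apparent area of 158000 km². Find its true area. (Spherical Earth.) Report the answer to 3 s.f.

Mercator is conformal, so the point scale is isotropic: h = k = sec φ = 1/cos φ.
Areal scale = k² = sec²φ = 1/cos²(67.8°) = 1/0.3778² = 7.005.
True area = apparent / (areal scale) = 158000 / 7.005 ≈ 22600 km².

22600 km²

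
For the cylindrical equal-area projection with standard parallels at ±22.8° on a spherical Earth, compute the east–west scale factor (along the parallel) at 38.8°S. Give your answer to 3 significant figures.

1.18

For cylindrical equal-area with standard parallel φ₀, h = cos φ / cos φ₀ and k = cos φ₀ / cos φ, so h·k = 1.
k = cos 22.8° / cos 38.8° = 0.9219/0.7793 = 1.183.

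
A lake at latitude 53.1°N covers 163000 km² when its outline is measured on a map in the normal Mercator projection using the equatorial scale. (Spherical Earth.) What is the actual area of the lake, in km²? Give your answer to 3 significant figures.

58800 km²

The Mercator projection is conformal; its linear scale factor is the same in every direction and equals sec φ = 1/cos φ.
Areal scale = k² = sec²φ = 1/cos²(53.1°) = 1/0.6004² = 2.774.
True area = apparent / (areal scale) = 163000 / 2.774 ≈ 58800 km².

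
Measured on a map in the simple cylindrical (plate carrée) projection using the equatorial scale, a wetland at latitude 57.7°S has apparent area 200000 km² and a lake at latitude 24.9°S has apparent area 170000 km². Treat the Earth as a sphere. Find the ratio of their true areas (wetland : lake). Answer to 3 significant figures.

0.693

Plate carrée has h = 1 and k = sec φ, giving areal scale sec φ; true area = (apparent area) · cos φ.
True area of wetland: 200000 × cos(57.7°) = 200000 × 0.5344 = 106900 km².
True area of lake: 170000 × cos(24.9°) = 170000 × 0.9070 = 154200 km².
Ratio = 106900 / 154200 ≈ 0.693.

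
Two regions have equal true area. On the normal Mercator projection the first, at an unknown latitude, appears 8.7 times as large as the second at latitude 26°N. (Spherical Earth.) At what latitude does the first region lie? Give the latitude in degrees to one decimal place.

72.3°

On Mercator, (apparent₁)/(apparent₂) = sec²φ₁ / sec²φ₂ when true areas are equal.
cos²φ₂ / cos²φ₁ = 8.7  ⇒  cos φ₁ = cos 26° / √8.7 = 0.8988/2.950 = 0.3047.
φ₁ = arccos(0.3047) ≈ 72.3°.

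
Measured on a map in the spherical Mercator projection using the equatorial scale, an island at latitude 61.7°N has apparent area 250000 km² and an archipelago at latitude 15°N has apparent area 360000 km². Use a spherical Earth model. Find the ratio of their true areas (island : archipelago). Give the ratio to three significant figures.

0.167

Since Mercator area scale is 1/cos²φ, the true area equals the apparent area multiplied by cos²φ.
True area of island: 250000 × cos²(61.7°) = 250000 × 0.2248 = 56190 km².
True area of archipelago: 360000 × cos²(15°) = 360000 × 0.9330 = 335900 km².
Ratio = 56190 / 335900 ≈ 0.167.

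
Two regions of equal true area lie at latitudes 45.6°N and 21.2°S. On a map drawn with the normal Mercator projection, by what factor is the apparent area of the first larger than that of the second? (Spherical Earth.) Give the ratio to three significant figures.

1.78

Mercator is conformal with k = sec φ, so areal scale = k² = sec²φ.
At 45.6°: sec²(45.6°) = 1/0.6997² = 2.043.
At 21.2°: sec²(21.2°) = 1/0.9323² = 1.150.
Ratio = 2.043/1.150 = cos²(21.2°)/cos²(45.6°) ≈ 1.78.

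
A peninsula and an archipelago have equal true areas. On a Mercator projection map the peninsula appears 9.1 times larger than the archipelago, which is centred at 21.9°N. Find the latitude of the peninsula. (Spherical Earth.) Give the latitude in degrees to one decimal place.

For equal true areas on Mercator, apparent areas scale as sec²φ, so the ratio is cos²φ₂ / cos²φ₁.
cos²φ₂ / cos²φ₁ = 9.1  ⇒  cos φ₁ = cos 21.9° / √9.1 = 0.9278/3.017 = 0.3076.
φ₁ = arccos(0.3076) ≈ 72.1°.

72.1°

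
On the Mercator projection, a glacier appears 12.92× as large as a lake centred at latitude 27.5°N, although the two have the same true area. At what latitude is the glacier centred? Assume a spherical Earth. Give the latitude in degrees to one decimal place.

Mercator areal scale is sec²φ, so apparent-area ratio = sec²φ₁ / sec²φ₂ = cos²φ₂ / cos²φ₁.
cos²φ₂ / cos²φ₁ = 12.92  ⇒  cos φ₁ = cos 27.5° / √12.92 = 0.8870/3.594 = 0.2468.
φ₁ = arccos(0.2468) ≈ 75.7°.

75.7°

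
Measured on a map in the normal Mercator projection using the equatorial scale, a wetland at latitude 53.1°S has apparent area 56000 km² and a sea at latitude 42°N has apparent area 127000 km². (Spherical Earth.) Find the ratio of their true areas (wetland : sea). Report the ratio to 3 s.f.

0.288

On Mercator the areal scale is sec²φ, so true area = apparent × cos²φ.
True area of wetland: 56000 × cos²(53.1°) = 56000 × 0.3605 = 20190 km².
True area of sea: 127000 × cos²(42°) = 127000 × 0.5523 = 70140 km².
Ratio = 20190 / 70140 ≈ 0.288.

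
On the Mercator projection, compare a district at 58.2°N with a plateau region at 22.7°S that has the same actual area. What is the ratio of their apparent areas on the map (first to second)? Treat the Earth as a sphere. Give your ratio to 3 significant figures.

On Mercator, area is exaggerated by sec²φ = 1/cos²φ.
At 58.2°: sec²(58.2°) = 1/0.5270² = 3.601.
At 22.7°: sec²(22.7°) = 1/0.9225² = 1.175.
Ratio = 3.601/1.175 = cos²(22.7°)/cos²(58.2°) ≈ 3.06.

3.06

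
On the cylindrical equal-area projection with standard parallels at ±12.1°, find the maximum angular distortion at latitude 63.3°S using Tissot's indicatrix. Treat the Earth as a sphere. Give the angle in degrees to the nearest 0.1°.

81.3°

For cylindrical equal-area with standard parallel φ₀, h = cos φ / cos φ₀ and k = cos φ₀ / cos φ, so h·k = 1.
At 63.3°: h = 0.4595, k = 2.176; principal scales a = 2.176, b = 0.4595.
sin(ω/2) = (a − b)/(a + b) = 1.717/2.636 = 0.6513, so ω = 2 arcsin(0.6513) ≈ 81.3°.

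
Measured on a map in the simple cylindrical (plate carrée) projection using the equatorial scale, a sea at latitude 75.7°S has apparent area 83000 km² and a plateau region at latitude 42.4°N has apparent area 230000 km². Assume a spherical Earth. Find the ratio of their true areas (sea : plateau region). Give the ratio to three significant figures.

0.121

Plate carrée has h = 1 and k = sec φ, giving areal scale sec φ; true area = (apparent area) · cos φ.
True area of sea: 83000 × cos(75.7°) = 83000 × 0.2470 = 20500 km².
True area of plateau region: 230000 × cos(42.4°) = 230000 × 0.7385 = 169800 km².
Ratio = 20500 / 169800 ≈ 0.121.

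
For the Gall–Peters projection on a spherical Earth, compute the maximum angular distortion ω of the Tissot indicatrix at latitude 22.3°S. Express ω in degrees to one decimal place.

The Gall–Peters projection is cylindrical equal-area with φ₀ = 45°. Cylindrical equal-area (φ₀ = 45°): h = cos φ / cos 45° along meridians, k = cos 45° / cos φ along parallels; h·k = 1.
At 22.3°: h = 1.308, k = 0.7643; principal scales a = 1.308, b = 0.7643.
sin(ω/2) = (a − b)/(a + b) = 0.5442/2.073 = 0.2625, so ω = 2 arcsin(0.2625) ≈ 30.4°.

30.4°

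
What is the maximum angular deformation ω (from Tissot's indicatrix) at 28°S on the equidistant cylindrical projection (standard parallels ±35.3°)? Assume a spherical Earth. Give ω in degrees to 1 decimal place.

In the equirectangular projection with standard parallel φ₀ = 35.3° (x = Rλ cos φ₀, y = Rφ), meridians are true-scale (h = 1) and the parallel scale is k = cos φ₀ / cos φ.
At 28°: h = 1.000, k = 0.9243; principal scales a = 1.000, b = 0.9243.
sin(ω/2) = (a − b)/(a + b) = 0.07567/1.924 = 0.03932, so ω = 2 arcsin(0.03932) ≈ 4.5°.

4.5°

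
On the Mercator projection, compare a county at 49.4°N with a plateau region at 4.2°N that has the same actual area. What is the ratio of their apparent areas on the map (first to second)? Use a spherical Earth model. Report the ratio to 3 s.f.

Mercator is conformal with k = sec φ, so areal scale = k² = sec²φ.
At 49.4°: sec²(49.4°) = 1/0.6508² = 2.361.
At 4.2°: sec²(4.2°) = 1/0.9973² = 1.005.
Ratio = 2.361/1.005 = cos²(4.2°)/cos²(49.4°) ≈ 2.35.

2.35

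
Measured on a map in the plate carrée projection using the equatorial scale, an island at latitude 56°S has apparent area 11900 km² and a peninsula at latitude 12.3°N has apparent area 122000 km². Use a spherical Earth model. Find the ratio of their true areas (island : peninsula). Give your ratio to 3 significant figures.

0.0558

Plate carrée has h = 1 and k = sec φ, giving areal scale sec φ; true area = (apparent area) · cos φ.
True area of island: 11900 × cos(56°) = 11900 × 0.5592 = 6654 km².
True area of peninsula: 122000 × cos(12.3°) = 122000 × 0.9770 = 119200 km².
Ratio = 6654 / 119200 ≈ 0.0558.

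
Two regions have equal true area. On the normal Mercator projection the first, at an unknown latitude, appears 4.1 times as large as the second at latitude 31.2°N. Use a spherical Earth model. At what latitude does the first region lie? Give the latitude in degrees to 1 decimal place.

Mercator areal scale is sec²φ, so apparent-area ratio = sec²φ₁ / sec²φ₂ = cos²φ₂ / cos²φ₁.
cos²φ₂ / cos²φ₁ = 4.1  ⇒  cos φ₁ = cos 31.2° / √4.1 = 0.8554/2.025 = 0.4224.
φ₁ = arccos(0.4224) ≈ 65.0°.

65.0°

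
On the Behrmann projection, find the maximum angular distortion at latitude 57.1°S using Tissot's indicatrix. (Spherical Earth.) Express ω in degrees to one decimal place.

51.6°

The Behrmann projection is cylindrical equal-area with φ₀ = 30°. Cylindrical equal-area (φ₀ = 30°): h = cos φ / cos 30° along meridians, k = cos 30° / cos φ along parallels; h·k = 1.
At 57.1°: h = 0.6272, k = 1.594; principal scales a = 1.594, b = 0.6272.
sin(ω/2) = (a − b)/(a + b) = 0.9672/2.222 = 0.4354, so ω = 2 arcsin(0.4354) ≈ 51.6°.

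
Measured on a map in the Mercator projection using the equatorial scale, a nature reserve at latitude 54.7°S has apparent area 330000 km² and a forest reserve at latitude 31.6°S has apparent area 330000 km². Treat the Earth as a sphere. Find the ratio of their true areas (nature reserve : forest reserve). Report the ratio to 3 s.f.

Mercator's areal exaggeration is sec²φ; hence true area = (apparent area) · cos²φ.
True area of nature reserve: 330000 × cos²(54.7°) = 330000 × 0.3339 = 110200 km².
True area of forest reserve: 330000 × cos²(31.6°) = 330000 × 0.7254 = 239400 km².
Ratio = 110200 / 239400 ≈ 0.460.

0.460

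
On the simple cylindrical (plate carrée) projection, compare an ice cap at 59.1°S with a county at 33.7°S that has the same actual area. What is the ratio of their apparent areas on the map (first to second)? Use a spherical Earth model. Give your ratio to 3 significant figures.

Plate carrée maps x = Rλ, y = Rφ. The meridian scale is h = 1 and the parallel scale is k = 1/cos φ = sec φ.
Areal scale at 59.1°: h·k = 1.000 × 1.947 = 1.947.
Areal scale at 33.7°: h·k = 1.000 × 1.202 = 1.202.
Ratio = 1.947/1.202 ≈ 1.62.

1.62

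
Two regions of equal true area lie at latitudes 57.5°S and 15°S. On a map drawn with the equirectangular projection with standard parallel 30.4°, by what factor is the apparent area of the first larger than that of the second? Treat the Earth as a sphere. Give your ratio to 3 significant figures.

The equidistant cylindrical projection with φ₀ = 30.4° has h = 1 (meridians true) and k = cos φ₀ / cos φ along parallels.
Areal scale at 57.5°: h·k = 1.000 × 1.605 = 1.605.
Areal scale at 15°: h·k = 1.000 × 0.8929 = 0.8929.
Ratio = 1.605/0.8929 ≈ 1.80.

1.80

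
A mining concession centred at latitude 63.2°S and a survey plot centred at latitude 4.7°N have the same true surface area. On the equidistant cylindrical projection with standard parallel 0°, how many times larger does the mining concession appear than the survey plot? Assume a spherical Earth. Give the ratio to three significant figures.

In the plate carrée (x = Rλ, y = Rφ), meridians are true-scale (h = 1) and parallels are stretched by k = sec φ.
Areal scale at 63.2°: h·k = 1.000 × 2.218 = 2.218.
Areal scale at 4.7°: h·k = 1.000 × 1.003 = 1.003.
Ratio = 2.218/1.003 ≈ 2.21.

2.21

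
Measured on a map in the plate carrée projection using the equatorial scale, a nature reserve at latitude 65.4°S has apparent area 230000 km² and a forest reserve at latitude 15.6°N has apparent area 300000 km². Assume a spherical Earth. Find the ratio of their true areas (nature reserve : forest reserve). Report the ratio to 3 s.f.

Plate carrée has h = 1 and k = sec φ, giving areal scale sec φ; true area = (apparent area) · cos φ.
True area of nature reserve: 230000 × cos(65.4°) = 230000 × 0.4163 = 95740 km².
True area of forest reserve: 300000 × cos(15.6°) = 300000 × 0.9632 = 288900 km².
Ratio = 95740 / 288900 ≈ 0.331.

0.331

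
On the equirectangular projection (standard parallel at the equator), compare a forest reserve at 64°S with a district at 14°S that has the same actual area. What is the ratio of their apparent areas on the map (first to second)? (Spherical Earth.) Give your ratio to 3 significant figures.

For the equirectangular projection with φ₀ = 0 (plate carrée), h = 1 along meridians and k = sec φ along parallels.
Areal scale at 64°: h·k = 1.000 × 2.281 = 2.281.
Areal scale at 14°: h·k = 1.000 × 1.031 = 1.031.
Ratio = 2.281/1.031 ≈ 2.21.

2.21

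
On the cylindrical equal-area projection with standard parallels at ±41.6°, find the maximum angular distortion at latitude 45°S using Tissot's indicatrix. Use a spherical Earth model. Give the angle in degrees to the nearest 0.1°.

Cylindrical equal-area (φ₀ = 41.6°): h = cos φ / cos 41.6° along meridians, k = cos 41.6° / cos φ along parallels; h·k = 1.
At 45°: h = 0.9456, k = 1.058; principal scales a = 1.058, b = 0.9456.
sin(ω/2) = (a − b)/(a + b) = 0.1120/2.003 = 0.05589, so ω = 2 arcsin(0.05589) ≈ 6.4°.

6.4°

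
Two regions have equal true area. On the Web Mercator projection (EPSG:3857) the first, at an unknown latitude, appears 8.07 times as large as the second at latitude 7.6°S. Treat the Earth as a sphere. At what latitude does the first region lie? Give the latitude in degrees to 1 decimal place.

For equal true areas on Mercator, apparent areas scale as sec²φ, so the ratio is cos²φ₂ / cos²φ₁.
cos²φ₂ / cos²φ₁ = 8.07  ⇒  cos φ₁ = cos 7.6° / √8.07 = 0.9912/2.841 = 0.3489.
φ₁ = arccos(0.3489) ≈ 69.6°.

69.6°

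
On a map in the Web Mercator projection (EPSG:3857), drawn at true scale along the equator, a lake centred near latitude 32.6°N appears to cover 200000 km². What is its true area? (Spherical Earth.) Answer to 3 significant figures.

The Mercator projection is conformal; its linear scale factor is the same in every direction and equals sec φ = 1/cos φ.
Areal scale = k² = sec²φ = 1/cos²(32.6°) = 1/0.8425² = 1.409.
True area = apparent / (areal scale) = 200000 / 1.409 ≈ 142000 km².

142000 km²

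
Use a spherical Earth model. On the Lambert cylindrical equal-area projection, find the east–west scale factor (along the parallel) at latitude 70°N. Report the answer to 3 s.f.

The Lambert cylindrical equal-area projection is the cylindrical equal-area projection with its standard parallel at the equator (φ₀ = 0). Cylindrical equal-area (φ₀ = 0°): h = cos φ / cos 0° along meridians, k = cos 0° / cos φ along parallels; h·k = 1.
k = cos 0° / cos 70° = 1.000/0.3420 = 2.924.

2.92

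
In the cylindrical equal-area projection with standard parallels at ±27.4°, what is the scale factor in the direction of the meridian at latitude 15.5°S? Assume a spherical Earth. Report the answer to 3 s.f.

1.09

Cylindrical equal-area (φ₀ = 27.4°): h = cos φ / cos 27.4° along meridians, k = cos 27.4° / cos φ along parallels; h·k = 1.
h = cos 15.5° / cos 27.4° = 0.9636/0.8878 = 1.085.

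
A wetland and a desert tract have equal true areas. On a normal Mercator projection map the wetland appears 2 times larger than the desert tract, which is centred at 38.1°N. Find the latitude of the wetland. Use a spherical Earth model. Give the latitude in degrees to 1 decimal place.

56.2°

On Mercator, (apparent₁)/(apparent₂) = sec²φ₁ / sec²φ₂ when true areas are equal.
cos²φ₂ / cos²φ₁ = 2  ⇒  cos φ₁ = cos 38.1° / √2 = 0.7869/1.414 = 0.5564.
φ₁ = arccos(0.5564) ≈ 56.2°.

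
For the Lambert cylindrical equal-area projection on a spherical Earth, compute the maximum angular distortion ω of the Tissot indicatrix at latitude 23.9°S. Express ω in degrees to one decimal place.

10.3°

The Lambert cylindrical equal-area projection is the cylindrical equal-area projection with its standard parallel at the equator (φ₀ = 0). Cylindrical equal-area (φ₀ = 0°): h = cos φ / cos 0° along meridians, k = cos 0° / cos φ along parallels; h·k = 1.
At 23.9°: h = 0.9143, k = 1.094; principal scales a = 1.094, b = 0.9143.
sin(ω/2) = (a − b)/(a + b) = 0.1795/2.008 = 0.08941, so ω = 2 arcsin(0.08941) ≈ 10.3°.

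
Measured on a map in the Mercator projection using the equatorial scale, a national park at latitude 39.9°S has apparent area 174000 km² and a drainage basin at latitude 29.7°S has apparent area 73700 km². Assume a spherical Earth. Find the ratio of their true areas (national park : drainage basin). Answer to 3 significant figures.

On Mercator the areal scale is sec²φ, so true area = apparent × cos²φ.
True area of national park: 174000 × cos²(39.9°) = 174000 × 0.5885 = 102400 km².
True area of drainage basin: 73700 × cos²(29.7°) = 73700 × 0.7545 = 55610 km².
Ratio = 102400 / 55610 ≈ 1.84.

1.84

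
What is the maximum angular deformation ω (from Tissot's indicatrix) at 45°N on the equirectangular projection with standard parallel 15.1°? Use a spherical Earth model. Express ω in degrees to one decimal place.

In the equirectangular projection with standard parallel φ₀ = 15.1° (x = Rλ cos φ₀, y = Rφ), meridians are true-scale (h = 1) and the parallel scale is k = cos φ₀ / cos φ.
At 45°: h = 1.000, k = 1.365; principal scales a = 1.365, b = 1.000.
sin(ω/2) = (a − b)/(a + b) = 0.3654/2.365 = 0.1545, so ω = 2 arcsin(0.1545) ≈ 17.8°.

17.8°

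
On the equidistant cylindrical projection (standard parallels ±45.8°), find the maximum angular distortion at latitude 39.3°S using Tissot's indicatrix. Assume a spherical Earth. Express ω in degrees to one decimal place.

6.0°

With standard parallel φ₀ = 45.8°, the equirectangular projection gives x = Rλ cos φ₀, y = Rφ, so h = 1 and k = cos 45.8° / cos φ.
At 39.3°: h = 1.000, k = 0.9009; principal scales a = 1.000, b = 0.9009.
sin(ω/2) = (a − b)/(a + b) = 0.09908/1.901 = 0.05212, so ω = 2 arcsin(0.05212) ≈ 6.0°.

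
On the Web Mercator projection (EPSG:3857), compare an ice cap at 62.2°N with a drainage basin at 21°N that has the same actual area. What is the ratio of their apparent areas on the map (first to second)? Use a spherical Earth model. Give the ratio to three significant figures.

4.01

On Mercator, area is exaggerated by sec²φ = 1/cos²φ.
At 62.2°: sec²(62.2°) = 1/0.4664² = 4.597.
At 21°: sec²(21°) = 1/0.9336² = 1.147.
Ratio = 4.597/1.147 = cos²(21°)/cos²(62.2°) ≈ 4.01.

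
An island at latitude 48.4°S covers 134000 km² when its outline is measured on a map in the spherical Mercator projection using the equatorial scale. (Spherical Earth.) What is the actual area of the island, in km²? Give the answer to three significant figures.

The Mercator projection is conformal; its linear scale factor is the same in every direction and equals sec φ = 1/cos φ.
Areal scale = k² = sec²φ = 1/cos²(48.4°) = 1/0.6639² = 2.269.
True area = apparent / (areal scale) = 134000 / 2.269 ≈ 59100 km².

59100 km²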